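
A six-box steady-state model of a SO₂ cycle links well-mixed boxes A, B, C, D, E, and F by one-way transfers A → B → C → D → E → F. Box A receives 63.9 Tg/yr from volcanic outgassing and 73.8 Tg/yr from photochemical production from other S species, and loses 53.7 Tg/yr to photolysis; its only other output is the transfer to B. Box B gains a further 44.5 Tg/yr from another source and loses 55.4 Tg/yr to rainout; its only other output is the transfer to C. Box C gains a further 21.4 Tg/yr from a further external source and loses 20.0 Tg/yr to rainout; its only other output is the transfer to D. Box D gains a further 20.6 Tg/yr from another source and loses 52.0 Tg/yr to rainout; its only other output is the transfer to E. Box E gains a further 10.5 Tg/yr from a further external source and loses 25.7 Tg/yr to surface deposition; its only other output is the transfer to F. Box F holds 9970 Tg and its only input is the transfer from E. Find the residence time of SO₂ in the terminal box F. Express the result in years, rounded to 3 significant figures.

Box A: F(A→B) = (63.9 + 73.8) − 53.7 = 84.000 Tg/yr.
Box B: F(B→C) = (84.000 + 44.5) − 55.4 = 73.100 Tg/yr.
Box C: F(C→D) = (73.100 + 21.4) − 20.0 = 74.500 Tg/yr.
Box D: F(D→E) = (74.500 + 20.6) − 52.0 = 43.100 Tg/yr.
Box E: F(E→F) = (43.100 + 10.5) − 25.7 = 27.900 Tg/yr.
Box F throughput = its input = 27.900 Tg/yr; τ = 9970 / 27.900 = 357.3 yr.

357 yr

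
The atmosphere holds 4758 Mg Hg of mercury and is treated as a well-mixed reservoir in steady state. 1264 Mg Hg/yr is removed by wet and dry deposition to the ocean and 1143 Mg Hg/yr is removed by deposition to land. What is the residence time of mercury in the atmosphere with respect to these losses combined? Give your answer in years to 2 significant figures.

2.0 yr

Total removal = 1264 + 1143 = 2407.0 Mg Hg/yr.
τ = M / ΣF_out = 4758 / 2407.0 = 1.977 yr.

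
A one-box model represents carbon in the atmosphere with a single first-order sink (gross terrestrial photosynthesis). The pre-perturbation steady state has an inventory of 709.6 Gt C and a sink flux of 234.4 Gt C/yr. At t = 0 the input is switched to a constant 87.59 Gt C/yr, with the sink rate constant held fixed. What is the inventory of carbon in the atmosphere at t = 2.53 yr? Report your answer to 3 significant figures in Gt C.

458 Gt C

Residence time τ = M₀/F₀ = 3.027 yr. The eventual steady state is M_∞ = M₀·(F₁/F₀) = 709.6 × 87.59/234.4 = 265.16 Gt C.
The anomaly ΔM(t) = M(t) − M_∞ decays as ΔM₀·e^(−t/τ) with ΔM₀ = 709.6 − 265.16 = 444.4 Gt C.
At t = 2.53 yr, e^(−t/τ) = e^(−0.8357) = 0.4336, so ΔM = 192.7 Gt C and M = 265.16 + 192.7 = 457.85 Gt C.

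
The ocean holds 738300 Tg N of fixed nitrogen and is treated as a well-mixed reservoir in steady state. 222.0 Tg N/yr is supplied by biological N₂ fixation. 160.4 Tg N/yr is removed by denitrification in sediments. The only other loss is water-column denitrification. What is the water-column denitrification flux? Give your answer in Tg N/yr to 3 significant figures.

At steady state ΣF_in = ΣF_out.
ΣF_in = 222.00 Tg N/yr.
Water-column denitrification flux = ΣF_in − (160.4) = 222.00 − 160.4 = 61.60 Tg N/yr.

61.6 Tg N/yr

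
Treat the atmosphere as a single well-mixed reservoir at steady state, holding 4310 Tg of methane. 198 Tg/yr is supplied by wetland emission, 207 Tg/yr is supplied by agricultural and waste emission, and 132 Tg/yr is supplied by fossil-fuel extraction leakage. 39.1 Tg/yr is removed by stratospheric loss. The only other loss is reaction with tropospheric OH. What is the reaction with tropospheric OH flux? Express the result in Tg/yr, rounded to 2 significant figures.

At steady state ΣF_in = ΣF_out.
ΣF_in = 198 + 207 + 132 = 537.00 Tg/yr.
Reaction with tropospheric OH flux = ΣF_in − (39.1) = 537.00 − 39.10 = 497.9 Tg/yr.

500 Tg/yr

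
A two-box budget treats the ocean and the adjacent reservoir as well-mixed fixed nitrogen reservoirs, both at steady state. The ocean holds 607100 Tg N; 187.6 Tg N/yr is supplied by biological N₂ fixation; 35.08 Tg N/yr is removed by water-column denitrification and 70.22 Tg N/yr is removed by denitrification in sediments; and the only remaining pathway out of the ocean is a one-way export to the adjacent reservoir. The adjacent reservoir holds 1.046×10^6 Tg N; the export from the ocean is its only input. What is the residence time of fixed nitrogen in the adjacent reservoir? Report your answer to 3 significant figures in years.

Balance the ocean: ΣF_in = 187.60 Tg N/yr.
Export to the adjacent reservoir = ΣF_in − (35.08 + 70.22) = 82.300 Tg N/yr.
At steady state the output of the adjacent reservoir equals its input, 82.300 Tg N/yr.
τ = M / F = 1.046×10^6 / 82.300 = 12710 yr.

12700 yr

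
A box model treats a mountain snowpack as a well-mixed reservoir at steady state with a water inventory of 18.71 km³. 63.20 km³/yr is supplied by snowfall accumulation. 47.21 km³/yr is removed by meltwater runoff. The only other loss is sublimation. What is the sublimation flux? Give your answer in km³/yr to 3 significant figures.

16.0 km³/yr

At steady state ΣF_in = ΣF_out.
ΣF_in = 63.200 km³/yr.
Sublimation flux = ΣF_in − (47.21) = 63.200 − 47.21 = 15.99 km³/yr.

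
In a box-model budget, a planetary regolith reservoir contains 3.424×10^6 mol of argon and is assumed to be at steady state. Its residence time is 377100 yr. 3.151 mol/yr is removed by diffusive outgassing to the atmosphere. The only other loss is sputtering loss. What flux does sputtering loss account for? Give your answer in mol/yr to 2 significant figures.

Total removal F = M/τ = 3.424×10^6 / 377100 = 9.080 mol/yr.
Sputtering loss = F − (3.151) = 9.080 − 3.151 = 5.929 mol/yr.

5.9 mol/yr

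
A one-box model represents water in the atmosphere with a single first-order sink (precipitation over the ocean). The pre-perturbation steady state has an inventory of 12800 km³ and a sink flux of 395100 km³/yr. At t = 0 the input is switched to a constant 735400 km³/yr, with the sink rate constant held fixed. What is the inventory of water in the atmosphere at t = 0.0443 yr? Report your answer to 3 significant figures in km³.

21000 km³

Residence time τ = M₀/F₀ = 0.03240 yr. The eventual steady state is M_∞ = M₀·(F₁/F₀) = 12800 × 735400/395100 = 23825 km³.
The anomaly ΔM(t) = M(t) − M_∞ decays as ΔM₀·e^(−t/τ) with ΔM₀ = 12800 − 23825 = −11020 km³.
At t = 0.0443 yr, e^(−t/τ) = e^(−1.367) = 0.2548, so ΔM = −2809 km³ and M = 23825 − 2809 = 21016 km³.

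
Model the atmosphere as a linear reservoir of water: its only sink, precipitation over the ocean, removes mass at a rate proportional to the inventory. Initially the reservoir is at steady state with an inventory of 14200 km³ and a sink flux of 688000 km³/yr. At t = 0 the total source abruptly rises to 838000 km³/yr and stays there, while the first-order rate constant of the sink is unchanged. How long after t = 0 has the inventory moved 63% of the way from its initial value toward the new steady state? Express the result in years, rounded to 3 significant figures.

τ = M₀/F₀ = 14200/688000 = 0.02064 yr.
The remaining gap fraction is e^(−t/τ); 63% covered ⇒ e^(−t/τ) = 0.370.
t = −τ ln(0.370) = 0.02064 × 0.9943 = 0.02052 yr.

0.0205 yr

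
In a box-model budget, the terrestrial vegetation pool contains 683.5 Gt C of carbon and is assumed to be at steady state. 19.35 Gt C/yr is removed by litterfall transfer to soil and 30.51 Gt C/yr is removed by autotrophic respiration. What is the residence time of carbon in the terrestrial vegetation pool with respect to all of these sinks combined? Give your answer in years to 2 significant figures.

14 yr

Total removal flux = 19.35 + 30.51 = 49.860 Gt C/yr.
τ = M / ΣF_out = 683.5 / 49.860 = 13.71 yr.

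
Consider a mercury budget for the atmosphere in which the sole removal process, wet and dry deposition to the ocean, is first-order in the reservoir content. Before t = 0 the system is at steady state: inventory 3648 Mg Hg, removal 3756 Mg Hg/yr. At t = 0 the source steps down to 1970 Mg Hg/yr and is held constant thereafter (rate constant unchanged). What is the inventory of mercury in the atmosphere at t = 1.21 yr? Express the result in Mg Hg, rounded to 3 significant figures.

2410 Mg Hg

The sink rate constant is k = F₀/M₀ = 3756/3648 = 1.030 yr⁻¹.
Solving dM/dt = F₁ − kM with M(0) = M₀ gives M(t) = F₁/k + (M₀ − F₁/k)·e^(−kt).
F₁/k = 1970/1.030 = 1913.4 Mg Hg; kt = 1.030 × 1.21 = 1.246, e^(−kt) = 0.2877.
M(1.21) = 1913.4 + (3648 − 1913.4) × 0.2877 = 1913.4 + 499.1 = 2412.4 Mg Hg.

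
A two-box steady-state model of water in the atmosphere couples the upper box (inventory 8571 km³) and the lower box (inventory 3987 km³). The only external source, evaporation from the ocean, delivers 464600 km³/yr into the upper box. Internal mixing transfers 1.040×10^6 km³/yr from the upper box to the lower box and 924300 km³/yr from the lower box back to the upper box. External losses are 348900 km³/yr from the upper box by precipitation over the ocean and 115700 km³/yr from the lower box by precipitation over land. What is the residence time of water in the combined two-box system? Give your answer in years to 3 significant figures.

0.0270 yr

For the system as a whole, the A↔B exchange is internal and contributes nothing to the throughput; only the external sinks remove mass.
M_total = 8571 + 3987 = 12558 km³.
ΣF_external_out = 348900 + 115700 = 464600 km³/yr.
τ = M_total / ΣF_ext = 12558 / 464600 = 0.02703 yr.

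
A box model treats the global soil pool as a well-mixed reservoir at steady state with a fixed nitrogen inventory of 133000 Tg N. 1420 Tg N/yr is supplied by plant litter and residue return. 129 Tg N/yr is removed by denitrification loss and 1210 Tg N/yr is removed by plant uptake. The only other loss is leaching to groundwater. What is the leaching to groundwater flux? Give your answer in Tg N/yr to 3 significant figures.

81.0 Tg N/yr

At steady state ΣF_in = ΣF_out.
ΣF_in = 1420.0 Tg N/yr.
Leaching to groundwater flux = ΣF_in − (129 + 1210) = 1420.0 − 1339 = 81.00 Tg N/yr.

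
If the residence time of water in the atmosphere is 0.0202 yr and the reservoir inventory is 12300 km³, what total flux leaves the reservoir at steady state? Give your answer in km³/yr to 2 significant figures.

F = M / τ = 12300 / 0.0202 = 608900 km³/yr.

610000 km³/yr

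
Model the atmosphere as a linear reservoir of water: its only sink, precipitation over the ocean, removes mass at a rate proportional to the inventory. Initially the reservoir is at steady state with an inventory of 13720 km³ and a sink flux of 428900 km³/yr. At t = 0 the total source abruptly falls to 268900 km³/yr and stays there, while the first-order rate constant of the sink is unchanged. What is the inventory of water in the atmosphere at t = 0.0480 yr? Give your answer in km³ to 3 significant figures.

9740 km³

Residence time τ = M₀/F₀ = 0.03199 yr. The eventual steady state is M_∞ = M₀·(F₁/F₀) = 13720 × 268900/428900 = 8601.8 km³.
The anomaly ΔM(t) = M(t) − M_∞ decays as ΔM₀·e^(−t/τ) with ΔM₀ = 13720 − 8601.8 = 5118 km³.
At t = 0.0480 yr, e^(−t/τ) = e^(−1.501) = 0.2230, so ΔM = 1141 km³ and M = 8601.8 + 1141 = 9743.2 km³.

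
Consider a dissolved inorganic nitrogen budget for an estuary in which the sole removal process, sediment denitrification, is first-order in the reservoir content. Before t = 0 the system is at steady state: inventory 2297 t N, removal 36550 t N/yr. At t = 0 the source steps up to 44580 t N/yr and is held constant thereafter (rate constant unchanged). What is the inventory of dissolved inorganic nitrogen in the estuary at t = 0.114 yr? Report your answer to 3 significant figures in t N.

The sink rate constant is k = F₀/M₀ = 36550/2297 = 15.91 yr⁻¹.
Solving dM/dt = F₁ − kM with M(0) = M₀ gives M(t) = F₁/k + (M₀ − F₁/k)·e^(−kt).
F₁/k = 44580/15.91 = 2801.6 t N; kt = 15.91 × 0.114 = 1.814, e^(−kt) = 0.1630.
M(0.114) = 2801.6 + (2297 − 2801.6) × 0.1630 = 2801.6 − 82.26 = 2719.4 t N.

2720 t N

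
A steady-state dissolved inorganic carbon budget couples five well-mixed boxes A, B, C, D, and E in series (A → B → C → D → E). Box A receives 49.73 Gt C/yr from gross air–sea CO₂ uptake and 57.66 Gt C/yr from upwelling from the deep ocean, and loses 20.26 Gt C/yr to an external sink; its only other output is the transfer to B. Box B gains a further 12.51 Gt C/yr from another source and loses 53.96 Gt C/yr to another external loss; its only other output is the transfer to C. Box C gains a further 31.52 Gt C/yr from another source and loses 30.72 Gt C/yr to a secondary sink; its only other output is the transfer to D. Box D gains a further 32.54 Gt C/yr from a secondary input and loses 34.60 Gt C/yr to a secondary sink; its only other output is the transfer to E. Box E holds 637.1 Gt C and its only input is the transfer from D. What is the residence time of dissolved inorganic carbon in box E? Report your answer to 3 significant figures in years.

14.3 yr

Box A: F(A→B) = (49.73 + 57.66) − 20.26 = 87.130 Gt C/yr.
Box B: F(B→C) = (87.130 + 12.51) − 53.96 = 45.680 Gt C/yr.
Box C: F(C→D) = (45.680 + 31.52) − 30.72 = 46.480 Gt C/yr.
Box D: F(D→E) = (46.480 + 32.54) − 34.60 = 44.420 Gt C/yr.
Box E throughput = its input = 44.420 Gt C/yr; τ = 637.1 / 44.420 = 14.34 yr.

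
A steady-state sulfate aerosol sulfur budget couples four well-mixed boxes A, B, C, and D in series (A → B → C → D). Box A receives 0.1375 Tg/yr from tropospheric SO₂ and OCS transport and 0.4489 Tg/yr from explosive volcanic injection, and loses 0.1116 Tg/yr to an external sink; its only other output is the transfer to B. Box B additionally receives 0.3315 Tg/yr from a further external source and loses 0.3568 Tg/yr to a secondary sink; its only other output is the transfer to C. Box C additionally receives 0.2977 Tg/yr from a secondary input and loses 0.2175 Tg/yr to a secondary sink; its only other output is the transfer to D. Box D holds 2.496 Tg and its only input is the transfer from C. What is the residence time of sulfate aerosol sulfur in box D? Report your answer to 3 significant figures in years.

Box A: F(A→B) = (0.1375 + 0.4489) − 0.1116 = 0.47480 Tg/yr.
Box B: F(B→C) = (0.47480 + 0.3315) − 0.3568 = 0.44950 Tg/yr.
Box C: F(C→D) = (0.44950 + 0.2977) − 0.2175 = 0.52970 Tg/yr.
Box D throughput = its input = 0.52970 Tg/yr; τ = 2.496 / 0.52970 = 4.712 yr.

4.71 yr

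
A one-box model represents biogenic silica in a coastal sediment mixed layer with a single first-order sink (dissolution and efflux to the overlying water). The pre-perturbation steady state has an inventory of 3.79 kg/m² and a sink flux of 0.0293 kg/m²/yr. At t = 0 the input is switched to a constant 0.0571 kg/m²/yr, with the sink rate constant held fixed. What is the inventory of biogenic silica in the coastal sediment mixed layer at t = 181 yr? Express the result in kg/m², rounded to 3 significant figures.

Residence time τ = M₀/F₀ = 129.4 yr. The eventual steady state is M_∞ = M₀·(F₁/F₀) = 3.79 × 0.0571/0.0293 = 7.3860 kg/m².
The anomaly ΔM(t) = M(t) − M_∞ decays as ΔM₀·e^(−t/τ) with ΔM₀ = 3.79 − 7.3860 = −3.596 kg/m².
At t = 181 yr, e^(−t/τ) = e^(−1.399) = 0.2468, so ΔM = −0.8874 kg/m² and M = 7.3860 − 0.8874 = 6.4986 kg/m².

6.50 kg/m²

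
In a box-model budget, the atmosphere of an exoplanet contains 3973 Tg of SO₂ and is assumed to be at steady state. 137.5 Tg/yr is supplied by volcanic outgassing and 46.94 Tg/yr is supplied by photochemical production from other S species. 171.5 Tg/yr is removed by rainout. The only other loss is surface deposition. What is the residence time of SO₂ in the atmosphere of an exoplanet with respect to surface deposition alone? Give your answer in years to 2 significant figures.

At steady state ΣF_in = ΣF_out.
ΣF_in = 137.5 + 46.94 = 184.44 Tg/yr.
Surface deposition flux = ΣF_in − (171.5) = 184.44 − 171.5 = 12.94 Tg/yr.
τ = M / F = 3973 / 12.94 = 307.0 yr.

310 yr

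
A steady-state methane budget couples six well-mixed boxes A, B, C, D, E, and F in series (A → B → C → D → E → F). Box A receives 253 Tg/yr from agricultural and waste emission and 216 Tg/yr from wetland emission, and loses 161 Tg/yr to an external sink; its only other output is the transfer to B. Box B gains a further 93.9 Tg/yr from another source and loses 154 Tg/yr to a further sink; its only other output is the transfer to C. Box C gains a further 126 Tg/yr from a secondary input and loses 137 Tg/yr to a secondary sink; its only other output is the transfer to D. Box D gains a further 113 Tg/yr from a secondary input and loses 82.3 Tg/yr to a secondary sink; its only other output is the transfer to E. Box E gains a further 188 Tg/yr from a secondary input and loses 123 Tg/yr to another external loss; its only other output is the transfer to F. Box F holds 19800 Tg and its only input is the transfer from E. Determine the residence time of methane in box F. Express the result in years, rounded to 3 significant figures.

59.5 yr

Box A: F(A→B) = (253 + 216) − 161 = 308.00 Tg/yr.
Box B: F(B→C) = (308.00 + 93.9) − 154 = 247.90 Tg/yr.
Box C: F(C→D) = (247.90 + 126) − 137 = 236.90 Tg/yr.
Box D: F(D→E) = (236.90 + 113) − 82.3 = 267.60 Tg/yr.
Box E: F(E→F) = (267.60 + 188) − 123 = 332.60 Tg/yr.
Box F throughput = its input = 332.60 Tg/yr; τ = 19800 / 332.60 = 59.53 yr.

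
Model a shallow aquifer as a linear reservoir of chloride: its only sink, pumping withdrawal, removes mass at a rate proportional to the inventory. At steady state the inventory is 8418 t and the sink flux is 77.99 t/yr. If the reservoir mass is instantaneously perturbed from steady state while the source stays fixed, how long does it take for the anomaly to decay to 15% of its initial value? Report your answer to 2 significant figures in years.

For a linear reservoir the anomaly decays as exp(−t/τ) with τ = M/F = 8418/77.99 = 107.9 yr.
exp(−t/τ) = 0.15 ⇒ t = −τ ln(0.15) = 107.9 × 1.897 = 204.8 yr.

200 yr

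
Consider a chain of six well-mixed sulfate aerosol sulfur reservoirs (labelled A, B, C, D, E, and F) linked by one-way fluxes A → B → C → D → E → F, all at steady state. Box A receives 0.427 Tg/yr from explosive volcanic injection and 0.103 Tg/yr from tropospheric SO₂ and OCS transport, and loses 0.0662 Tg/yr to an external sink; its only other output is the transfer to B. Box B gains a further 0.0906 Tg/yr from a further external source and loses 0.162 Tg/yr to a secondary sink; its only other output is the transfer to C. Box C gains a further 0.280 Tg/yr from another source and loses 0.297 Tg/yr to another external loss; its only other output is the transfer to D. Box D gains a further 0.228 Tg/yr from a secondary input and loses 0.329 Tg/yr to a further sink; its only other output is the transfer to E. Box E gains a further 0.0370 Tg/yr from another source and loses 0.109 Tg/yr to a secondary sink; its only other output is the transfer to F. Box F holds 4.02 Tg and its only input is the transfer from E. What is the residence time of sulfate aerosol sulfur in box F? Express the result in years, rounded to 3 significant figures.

Box A: F(A→B) = (0.427 + 0.103) − 0.0662 = 0.46380 Tg/yr.
Box B: F(B→C) = (0.46380 + 0.0906) − 0.162 = 0.39240 Tg/yr.
Box C: F(C→D) = (0.39240 + 0.280) − 0.297 = 0.37540 Tg/yr.
Box D: F(D→E) = (0.37540 + 0.228) − 0.329 = 0.27440 Tg/yr.
Box E: F(E→F) = (0.27440 + 0.0370) − 0.109 = 0.20240 Tg/yr.
Box F throughput = its input = 0.20240 Tg/yr; τ = 4.02 / 0.20240 = 19.86 yr.

19.9 yr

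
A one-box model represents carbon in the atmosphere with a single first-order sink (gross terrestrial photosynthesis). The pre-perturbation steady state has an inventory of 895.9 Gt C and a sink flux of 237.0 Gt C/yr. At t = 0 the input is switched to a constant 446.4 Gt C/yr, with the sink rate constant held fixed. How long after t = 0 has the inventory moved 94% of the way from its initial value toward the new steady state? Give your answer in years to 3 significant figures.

τ = M₀/F₀ = 895.9/237.0 = 3.780 yr.
The remaining gap fraction is e^(−t/τ); 94% covered ⇒ e^(−t/τ) = 0.0600.
t = −τ ln(0.0600) = 3.780 × 2.813 = 10.64 yr.

10.6 yr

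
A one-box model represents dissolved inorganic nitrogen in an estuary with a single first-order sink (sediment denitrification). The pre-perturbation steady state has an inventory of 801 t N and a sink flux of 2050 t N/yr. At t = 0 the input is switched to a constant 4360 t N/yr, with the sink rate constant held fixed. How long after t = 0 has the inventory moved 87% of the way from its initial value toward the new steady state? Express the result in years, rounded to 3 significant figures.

0.797 yr

τ = M₀/F₀ = 801/2050 = 0.3907 yr.
The remaining gap fraction is e^(−t/τ); 87% covered ⇒ e^(−t/τ) = 0.130.
t = −τ ln(0.130) = 0.3907 × 2.040 = 0.7972 yr.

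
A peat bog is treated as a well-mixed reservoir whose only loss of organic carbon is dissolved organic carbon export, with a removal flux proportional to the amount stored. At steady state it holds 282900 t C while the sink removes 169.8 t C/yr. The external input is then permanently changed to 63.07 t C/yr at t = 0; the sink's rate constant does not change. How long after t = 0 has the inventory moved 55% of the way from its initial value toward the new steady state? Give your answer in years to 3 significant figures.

τ = M₀/F₀ = 282900/169.8 = 1666 yr.
The remaining gap fraction is e^(−t/τ); 55% covered ⇒ e^(−t/τ) = 0.450.
t = −τ ln(0.450) = 1666 × 0.7985 = 1330 yr.

1330 yr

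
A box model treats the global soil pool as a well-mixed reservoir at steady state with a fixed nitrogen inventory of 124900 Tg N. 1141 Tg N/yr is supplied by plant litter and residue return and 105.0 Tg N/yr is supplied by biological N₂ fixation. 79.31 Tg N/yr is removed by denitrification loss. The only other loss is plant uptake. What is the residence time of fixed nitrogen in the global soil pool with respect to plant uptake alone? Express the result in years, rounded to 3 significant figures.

107 yr

At steady state ΣF_in = ΣF_out.
ΣF_in = 1141 + 105.0 = 1246.0 Tg N/yr.
Plant uptake flux = ΣF_in − (79.31) = 1246.0 − 79.31 = 1167 Tg N/yr.
τ = M / F = 124900 / 1167 = 107.1 yr.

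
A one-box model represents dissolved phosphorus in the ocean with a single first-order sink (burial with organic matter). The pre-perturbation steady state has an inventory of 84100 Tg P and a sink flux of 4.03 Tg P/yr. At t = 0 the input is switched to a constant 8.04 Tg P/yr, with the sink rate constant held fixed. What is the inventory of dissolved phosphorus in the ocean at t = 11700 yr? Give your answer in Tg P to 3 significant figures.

The sink rate constant is k = F₀/M₀ = 4.03/84100 = 4.792×10^-5 yr⁻¹.
Solving dM/dt = F₁ − kM with M(0) = M₀ gives M(t) = F₁/k + (M₀ − F₁/k)·e^(−kt).
F₁/k = 8.04/4.792×10^-5 = 167780 Tg P; kt = 4.792×10^-5 × 11700 = 0.5607, e^(−kt) = 0.5708.
M(11700) = 167780 + (84100 − 167780) × 0.5708 = 167780 − 47770 = 120010 Tg P.

120000 Tg P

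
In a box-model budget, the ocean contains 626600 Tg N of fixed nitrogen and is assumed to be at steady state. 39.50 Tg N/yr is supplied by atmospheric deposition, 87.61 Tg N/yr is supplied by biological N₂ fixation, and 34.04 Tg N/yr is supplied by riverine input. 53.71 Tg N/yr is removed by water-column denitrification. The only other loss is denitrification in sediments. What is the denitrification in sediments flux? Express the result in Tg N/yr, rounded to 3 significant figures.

107 Tg N/yr

At steady state ΣF_in = ΣF_out.
ΣF_in = 39.50 + 87.61 + 34.04 = 161.15 Tg N/yr.
Denitrification in sediments flux = ΣF_in − (53.71) = 161.15 − 53.71 = 107.4 Tg N/yr.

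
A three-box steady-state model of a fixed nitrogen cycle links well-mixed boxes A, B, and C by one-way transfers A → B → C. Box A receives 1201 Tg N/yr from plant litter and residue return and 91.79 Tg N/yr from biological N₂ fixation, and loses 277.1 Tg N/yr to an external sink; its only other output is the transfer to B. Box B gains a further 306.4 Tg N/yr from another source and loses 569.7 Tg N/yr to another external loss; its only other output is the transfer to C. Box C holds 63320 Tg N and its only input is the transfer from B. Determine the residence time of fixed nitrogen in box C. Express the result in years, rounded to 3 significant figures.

Box A: F(A→B) = (1201 + 91.79) − 277.1 = 1015.7 Tg N/yr.
Box B: F(B→C) = (1015.7 + 306.4) − 569.7 = 752.39 Tg N/yr.
Box C throughput = its input = 752.39 Tg N/yr; τ = 63320 / 752.39 = 84.16 yr.

84.2 yr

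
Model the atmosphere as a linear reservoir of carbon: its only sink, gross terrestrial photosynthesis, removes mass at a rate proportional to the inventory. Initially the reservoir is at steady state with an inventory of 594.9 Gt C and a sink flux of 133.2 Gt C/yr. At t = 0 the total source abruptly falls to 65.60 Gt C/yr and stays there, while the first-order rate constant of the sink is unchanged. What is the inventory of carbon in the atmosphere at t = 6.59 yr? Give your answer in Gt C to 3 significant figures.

362 Gt C

The sink rate constant is k = F₀/M₀ = 133.2/594.9 = 0.2239 yr⁻¹.
Solving dM/dt = F₁ − kM with M(0) = M₀ gives M(t) = F₁/k + (M₀ − F₁/k)·e^(−kt).
F₁/k = 65.60/0.2239 = 292.98 Gt C; kt = 0.2239 × 6.59 = 1.476, e^(−kt) = 0.2287.
M(6.59) = 292.98 + (594.9 − 292.98) × 0.2287 = 292.98 + 69.04 = 362.02 Gt C.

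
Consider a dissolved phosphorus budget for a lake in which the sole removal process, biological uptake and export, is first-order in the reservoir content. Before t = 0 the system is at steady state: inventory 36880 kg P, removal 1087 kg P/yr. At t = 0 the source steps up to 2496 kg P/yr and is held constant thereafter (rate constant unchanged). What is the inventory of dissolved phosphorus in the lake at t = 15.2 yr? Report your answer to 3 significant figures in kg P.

54100 kg P

The sink rate constant is k = F₀/M₀ = 1087/36880 = 0.02947 yr⁻¹.
Solving dM/dt = F₁ − kM with M(0) = M₀ gives M(t) = F₁/k + (M₀ − F₁/k)·e^(−kt).
F₁/k = 2496/0.02947 = 84685 kg P; kt = 0.02947 × 15.2 = 0.4480, e^(−kt) = 0.6389.
M(15.2) = 84685 + (36880 − 84685) × 0.6389 = 84685 − 30540 = 54142 kg P.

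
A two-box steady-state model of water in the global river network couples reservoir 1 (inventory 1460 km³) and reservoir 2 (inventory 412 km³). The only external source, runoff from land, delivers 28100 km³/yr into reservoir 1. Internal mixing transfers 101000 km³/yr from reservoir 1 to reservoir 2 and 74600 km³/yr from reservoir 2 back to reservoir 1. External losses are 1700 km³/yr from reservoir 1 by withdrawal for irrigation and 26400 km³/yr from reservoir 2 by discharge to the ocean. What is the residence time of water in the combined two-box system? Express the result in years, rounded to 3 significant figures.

Residence time in the combined system uses the total inventory and the total *external* removal — internal exchanges between the two boxes cancel.
M_total = 1460 + 412 = 1872.0 km³.
ΣF_external_out = 1700 + 26400 = 28100 km³/yr.
τ = M_total / ΣF_ext = 1872.0 / 28100 = 0.06662 yr.

0.0666 yr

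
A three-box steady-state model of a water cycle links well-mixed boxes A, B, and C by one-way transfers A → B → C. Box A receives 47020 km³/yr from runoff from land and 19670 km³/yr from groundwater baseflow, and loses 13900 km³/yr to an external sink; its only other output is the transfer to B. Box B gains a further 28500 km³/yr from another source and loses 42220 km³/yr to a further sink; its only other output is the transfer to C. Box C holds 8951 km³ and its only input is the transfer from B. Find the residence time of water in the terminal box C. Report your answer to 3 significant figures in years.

0.229 yr

Box A: F(A→B) = (47020 + 19670) − 13900 = 52790 km³/yr.
Box B: F(B→C) = (52790 + 28500) − 42220 = 39070 km³/yr.
Box C throughput = its input = 39070 km³/yr; τ = 8951 / 39070 = 0.2291 yr.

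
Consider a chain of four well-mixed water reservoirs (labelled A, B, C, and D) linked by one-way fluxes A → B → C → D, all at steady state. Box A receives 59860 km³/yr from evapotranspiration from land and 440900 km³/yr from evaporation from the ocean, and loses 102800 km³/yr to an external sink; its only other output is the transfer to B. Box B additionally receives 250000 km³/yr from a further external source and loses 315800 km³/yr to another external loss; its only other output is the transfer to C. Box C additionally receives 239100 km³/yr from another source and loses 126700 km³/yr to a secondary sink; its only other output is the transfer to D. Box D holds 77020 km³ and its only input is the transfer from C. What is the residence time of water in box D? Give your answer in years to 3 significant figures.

0.173 yr

Box A: F(A→B) = (59860 + 440900) − 102800 = 397960 km³/yr.
Box B: F(B→C) = (397960 + 250000) − 315800 = 332160 km³/yr.
Box C: F(C→D) = (332160 + 239100) − 126700 = 444560 km³/yr.
Box D throughput = its input = 444560 km³/yr; τ = 77020 / 444560 = 0.1732 yr.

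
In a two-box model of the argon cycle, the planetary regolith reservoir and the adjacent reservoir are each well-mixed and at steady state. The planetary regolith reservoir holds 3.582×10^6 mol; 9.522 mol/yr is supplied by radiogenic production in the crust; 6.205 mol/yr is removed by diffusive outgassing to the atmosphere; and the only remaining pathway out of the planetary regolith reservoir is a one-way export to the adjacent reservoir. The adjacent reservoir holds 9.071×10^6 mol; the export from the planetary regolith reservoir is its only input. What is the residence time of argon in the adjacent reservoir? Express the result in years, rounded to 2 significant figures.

2.7×10^6 yr

Balance the planetary regolith reservoir: ΣF_in = 9.5220 mol/yr.
Export to the adjacent reservoir = ΣF_in − (6.205) = 3.3170 mol/yr.
At steady state the output of the adjacent reservoir equals its input, 3.3170 mol/yr.
τ = M / F = 9.071×10^6 / 3.3170 = 2.735×10^6 yr.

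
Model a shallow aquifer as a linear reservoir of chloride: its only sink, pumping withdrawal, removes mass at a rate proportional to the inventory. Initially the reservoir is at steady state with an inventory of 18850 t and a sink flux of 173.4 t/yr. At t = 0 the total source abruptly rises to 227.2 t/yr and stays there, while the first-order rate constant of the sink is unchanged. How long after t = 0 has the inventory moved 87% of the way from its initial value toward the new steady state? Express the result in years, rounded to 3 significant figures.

222 yr

τ = M₀/F₀ = 18850/173.4 = 108.7 yr.
The remaining gap fraction is e^(−t/τ); 87% covered ⇒ e^(−t/τ) = 0.130.
t = −τ ln(0.130) = 108.7 × 2.040 = 221.8 yr.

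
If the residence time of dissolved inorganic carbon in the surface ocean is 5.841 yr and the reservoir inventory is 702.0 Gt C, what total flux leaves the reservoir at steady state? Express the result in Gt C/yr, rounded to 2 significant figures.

120 Gt C/yr

F = M / τ = 702.0 / 5.841 = 120.2 Gt C/yr.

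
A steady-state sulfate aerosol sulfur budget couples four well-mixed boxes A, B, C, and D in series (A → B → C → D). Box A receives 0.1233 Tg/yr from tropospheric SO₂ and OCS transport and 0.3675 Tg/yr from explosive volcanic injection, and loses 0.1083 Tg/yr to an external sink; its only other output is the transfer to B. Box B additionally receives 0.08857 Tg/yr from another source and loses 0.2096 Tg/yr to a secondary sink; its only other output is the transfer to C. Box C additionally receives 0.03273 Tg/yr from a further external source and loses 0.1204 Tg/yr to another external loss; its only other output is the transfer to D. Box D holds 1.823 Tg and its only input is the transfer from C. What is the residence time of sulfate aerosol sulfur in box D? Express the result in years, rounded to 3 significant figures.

Box A: F(A→B) = (0.1233 + 0.3675) − 0.1083 = 0.38250 Tg/yr.
Box B: F(B→C) = (0.38250 + 0.08857) − 0.2096 = 0.26147 Tg/yr.
Box C: F(C→D) = (0.26147 + 0.03273) − 0.1204 = 0.17380 Tg/yr.
Box D throughput = its input = 0.17380 Tg/yr; τ = 1.823 / 0.17380 = 10.49 yr.

10.5 yr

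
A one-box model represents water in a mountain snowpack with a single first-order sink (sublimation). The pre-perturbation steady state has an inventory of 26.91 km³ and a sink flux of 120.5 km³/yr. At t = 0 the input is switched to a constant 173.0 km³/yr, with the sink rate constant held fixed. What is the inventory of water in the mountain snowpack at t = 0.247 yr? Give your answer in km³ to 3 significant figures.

34.8 km³

τ = M₀/F₀ = 26.91/120.5 = 0.2233 yr; rate constant k = 1/τ.
New steady state M_∞ = F₁/k = F₁·τ = 173.0 × 0.2233 = 38.634 km³.
M(t) = M_∞ + (M₀ − M_∞)·e^(−t/τ); t/τ = 0.247/0.2233 = 1.106, so e^(−t/τ) = 0.3309.
M(t) = 38.634 − 11.72 × 0.3309 = 34.755 km³.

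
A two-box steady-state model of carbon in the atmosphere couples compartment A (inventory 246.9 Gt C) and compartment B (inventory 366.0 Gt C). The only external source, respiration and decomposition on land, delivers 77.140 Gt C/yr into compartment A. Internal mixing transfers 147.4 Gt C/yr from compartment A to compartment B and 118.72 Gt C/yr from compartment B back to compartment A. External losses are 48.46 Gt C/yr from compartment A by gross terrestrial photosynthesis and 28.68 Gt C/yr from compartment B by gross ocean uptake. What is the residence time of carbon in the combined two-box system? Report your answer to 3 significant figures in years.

Treat the two boxes together as one reservoir: the mixing fluxes between them are internal recycling, so τ = ΣM / Σ(external losses).
M_total = 246.9 + 366.0 = 612.90 Gt C.
ΣF_external_out = 48.46 + 28.68 = 77.140 Gt C/yr.
τ = M_total / ΣF_ext = 612.90 / 77.140 = 7.945 yr.

7.95 yr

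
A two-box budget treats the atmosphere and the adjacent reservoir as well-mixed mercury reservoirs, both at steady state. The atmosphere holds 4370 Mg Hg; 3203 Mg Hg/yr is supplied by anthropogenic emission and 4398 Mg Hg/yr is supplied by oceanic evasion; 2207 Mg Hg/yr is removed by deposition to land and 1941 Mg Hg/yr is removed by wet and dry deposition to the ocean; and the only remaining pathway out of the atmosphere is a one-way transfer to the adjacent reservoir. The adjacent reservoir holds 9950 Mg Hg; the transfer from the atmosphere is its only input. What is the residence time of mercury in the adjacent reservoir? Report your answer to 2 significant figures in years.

Balance the atmosphere: ΣF_in = 3203 + 4398 = 7601.0 Mg Hg/yr.
Transfer to the adjacent reservoir = ΣF_in − (2207 + 1941) = 3453.0 Mg Hg/yr.
At steady state the output of the adjacent reservoir equals its input, 3453.0 Mg Hg/yr.
τ = M / F = 9950 / 3453.0 = 2.882 yr.

2.9 yr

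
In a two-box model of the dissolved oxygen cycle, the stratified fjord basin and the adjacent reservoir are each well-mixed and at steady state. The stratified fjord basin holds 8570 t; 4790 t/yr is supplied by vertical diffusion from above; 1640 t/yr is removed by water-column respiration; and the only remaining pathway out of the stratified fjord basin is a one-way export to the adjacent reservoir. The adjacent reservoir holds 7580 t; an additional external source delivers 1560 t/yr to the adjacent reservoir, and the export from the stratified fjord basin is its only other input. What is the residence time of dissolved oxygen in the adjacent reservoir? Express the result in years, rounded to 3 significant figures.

1.61 yr

Balance the stratified fjord basin: ΣF_in = 4790.0 t/yr.
Export to the adjacent reservoir = ΣF_in − (1640) = 3150.0 t/yr.
Total input to the adjacent reservoir = 3150.0 + 1560 = 4710.0 t/yr; at steady state this equals its total output.
τ = M / F = 7580 / 4710.0 = 1.609 yr.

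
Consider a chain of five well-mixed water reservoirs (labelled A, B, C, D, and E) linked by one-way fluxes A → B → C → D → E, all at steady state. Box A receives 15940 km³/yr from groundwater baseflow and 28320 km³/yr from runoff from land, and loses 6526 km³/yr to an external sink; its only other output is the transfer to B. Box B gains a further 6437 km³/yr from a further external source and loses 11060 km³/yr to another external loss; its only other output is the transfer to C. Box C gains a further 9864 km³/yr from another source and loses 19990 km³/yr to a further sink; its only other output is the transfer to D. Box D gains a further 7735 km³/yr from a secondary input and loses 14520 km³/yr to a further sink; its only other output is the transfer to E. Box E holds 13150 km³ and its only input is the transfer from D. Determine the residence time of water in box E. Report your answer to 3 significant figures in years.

0.812 yr

Box A: F(A→B) = (15940 + 28320) − 6526 = 37734 km³/yr.
Box B: F(B→C) = (37734 + 6437) − 11060 = 33111 km³/yr.
Box C: F(C→D) = (33111 + 9864) − 19990 = 22985 km³/yr.
Box D: F(D→E) = (22985 + 7735) − 14520 = 16200 km³/yr.
Box E throughput = its input = 16200 km³/yr; τ = 13150 / 16200 = 0.8117 yr.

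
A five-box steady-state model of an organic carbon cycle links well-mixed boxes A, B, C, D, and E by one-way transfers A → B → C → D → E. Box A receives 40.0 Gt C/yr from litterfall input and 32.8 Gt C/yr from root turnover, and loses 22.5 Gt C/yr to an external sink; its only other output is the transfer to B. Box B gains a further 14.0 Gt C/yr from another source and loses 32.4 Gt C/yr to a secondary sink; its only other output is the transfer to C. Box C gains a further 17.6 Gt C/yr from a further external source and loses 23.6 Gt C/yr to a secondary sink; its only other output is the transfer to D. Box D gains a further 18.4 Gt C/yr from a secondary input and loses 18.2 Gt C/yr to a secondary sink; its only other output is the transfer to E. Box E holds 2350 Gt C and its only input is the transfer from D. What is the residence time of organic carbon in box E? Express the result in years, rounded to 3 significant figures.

90.0 yr

Box A: F(A→B) = (40.0 + 32.8) − 22.5 = 50.300 Gt C/yr.
Box B: F(B→C) = (50.300 + 14.0) − 32.4 = 31.900 Gt C/yr.
Box C: F(C→D) = (31.900 + 17.6) − 23.6 = 25.900 Gt C/yr.
Box D: F(D→E) = (25.900 + 18.4) − 18.2 = 26.100 Gt C/yr.
Box E throughput = its input = 26.100 Gt C/yr; τ = 2350 / 26.100 = 90.04 yr.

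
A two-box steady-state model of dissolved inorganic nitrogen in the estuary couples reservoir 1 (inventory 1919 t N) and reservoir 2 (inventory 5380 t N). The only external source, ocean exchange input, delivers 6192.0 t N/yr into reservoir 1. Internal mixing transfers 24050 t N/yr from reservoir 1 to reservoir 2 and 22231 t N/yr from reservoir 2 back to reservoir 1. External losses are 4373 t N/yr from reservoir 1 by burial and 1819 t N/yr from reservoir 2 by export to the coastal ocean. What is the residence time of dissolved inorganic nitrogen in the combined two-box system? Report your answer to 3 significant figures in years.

For the system as a whole, the A↔B exchange is internal and contributes nothing to the throughput; only the external sinks remove mass.
M_total = 1919 + 5380 = 7299.0 t N.
ΣF_external_out = 4373 + 1819 = 6192.0 t N/yr.
τ = M_total / ΣF_ext = 7299.0 / 6192.0 = 1.179 yr.

1.18 yr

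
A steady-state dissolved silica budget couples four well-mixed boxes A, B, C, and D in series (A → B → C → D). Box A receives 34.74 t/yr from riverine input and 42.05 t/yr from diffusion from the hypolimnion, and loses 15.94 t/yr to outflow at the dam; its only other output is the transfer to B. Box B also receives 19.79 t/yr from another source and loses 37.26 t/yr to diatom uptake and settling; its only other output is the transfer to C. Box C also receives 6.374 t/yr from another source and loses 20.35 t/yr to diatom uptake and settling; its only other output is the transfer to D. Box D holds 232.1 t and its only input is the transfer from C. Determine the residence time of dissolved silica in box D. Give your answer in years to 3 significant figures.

7.89 yr

Box A: F(A→B) = (34.74 + 42.05) − 15.94 = 60.850 t/yr.
Box B: F(B→C) = (60.850 + 19.79) − 37.26 = 43.380 t/yr.
Box C: F(C→D) = (43.380 + 6.374) − 20.35 = 29.404 t/yr.
Box D throughput = its input = 29.404 t/yr; τ = 232.1 / 29.404 = 7.893 yr.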